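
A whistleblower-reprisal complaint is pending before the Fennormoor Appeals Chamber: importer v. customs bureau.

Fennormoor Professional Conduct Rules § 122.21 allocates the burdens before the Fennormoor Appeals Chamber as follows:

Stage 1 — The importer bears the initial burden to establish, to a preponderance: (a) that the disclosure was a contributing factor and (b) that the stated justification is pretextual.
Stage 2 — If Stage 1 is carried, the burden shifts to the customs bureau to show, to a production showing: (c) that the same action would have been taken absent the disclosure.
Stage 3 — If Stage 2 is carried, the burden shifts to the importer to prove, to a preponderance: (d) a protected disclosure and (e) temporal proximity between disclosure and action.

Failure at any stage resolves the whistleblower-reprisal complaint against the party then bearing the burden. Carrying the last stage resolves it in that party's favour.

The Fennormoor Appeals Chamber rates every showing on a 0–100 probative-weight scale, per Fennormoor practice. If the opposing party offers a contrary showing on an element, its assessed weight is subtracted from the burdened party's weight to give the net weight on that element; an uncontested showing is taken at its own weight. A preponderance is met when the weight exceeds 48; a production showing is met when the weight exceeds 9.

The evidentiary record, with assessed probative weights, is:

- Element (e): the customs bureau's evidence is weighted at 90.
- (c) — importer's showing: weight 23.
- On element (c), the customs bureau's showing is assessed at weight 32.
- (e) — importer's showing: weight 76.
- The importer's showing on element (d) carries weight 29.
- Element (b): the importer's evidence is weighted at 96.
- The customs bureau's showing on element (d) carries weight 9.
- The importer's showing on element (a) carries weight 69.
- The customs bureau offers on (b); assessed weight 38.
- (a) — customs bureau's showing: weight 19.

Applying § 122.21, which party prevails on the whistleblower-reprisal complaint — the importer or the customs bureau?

At Stage 1 the importer must meet a preponderance (weight exceeds 48): on (a) the weight is 69 less the opposing 19 gives net 50, which does exceed 48, so (a) meets the standard; on (b) the weight is 96 less the opposing 38 gives net 58, > 48, so (b) meets the standard.
  Stage 1 is satisfied; the onus moves to the customs bureau.
At Stage 2 the customs bureau must meet a production showing (weight exceeds 9): on (c) the weight is 32 less the opposing 23 gives net 9, which does not exceed 9, so (c) does not meet the standard.
  Stage 2 not carried; the customs bureau fails its burden.
The analysis ends at Stage 2; the importer prevails.

importer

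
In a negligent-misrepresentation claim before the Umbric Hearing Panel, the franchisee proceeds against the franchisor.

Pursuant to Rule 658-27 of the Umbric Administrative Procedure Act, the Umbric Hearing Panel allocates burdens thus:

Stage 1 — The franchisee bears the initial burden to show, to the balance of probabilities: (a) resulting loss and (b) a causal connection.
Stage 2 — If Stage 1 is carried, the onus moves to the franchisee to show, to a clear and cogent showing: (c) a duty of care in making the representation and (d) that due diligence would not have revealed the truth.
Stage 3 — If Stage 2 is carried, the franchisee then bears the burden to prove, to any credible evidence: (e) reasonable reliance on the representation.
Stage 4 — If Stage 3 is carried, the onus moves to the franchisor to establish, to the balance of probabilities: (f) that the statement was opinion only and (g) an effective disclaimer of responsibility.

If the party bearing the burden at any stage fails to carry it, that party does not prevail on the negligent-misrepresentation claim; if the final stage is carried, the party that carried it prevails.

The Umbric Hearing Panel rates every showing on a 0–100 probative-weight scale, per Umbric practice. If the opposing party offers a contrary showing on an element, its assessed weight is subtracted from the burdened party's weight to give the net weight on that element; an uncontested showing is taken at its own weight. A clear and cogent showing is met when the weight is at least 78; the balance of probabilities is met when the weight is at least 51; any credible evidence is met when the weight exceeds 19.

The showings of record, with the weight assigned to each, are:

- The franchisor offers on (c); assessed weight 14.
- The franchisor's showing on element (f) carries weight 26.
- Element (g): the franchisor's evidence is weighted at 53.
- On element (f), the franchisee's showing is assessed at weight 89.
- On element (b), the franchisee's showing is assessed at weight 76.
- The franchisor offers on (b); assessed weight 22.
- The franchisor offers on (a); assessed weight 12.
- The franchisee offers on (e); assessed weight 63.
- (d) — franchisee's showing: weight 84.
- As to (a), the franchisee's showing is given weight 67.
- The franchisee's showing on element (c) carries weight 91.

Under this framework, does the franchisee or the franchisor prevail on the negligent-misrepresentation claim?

Stage 1 — burden on franchisee; standard: the balance of probabilities (weight is at least 51).
    (a): 67 − 12 = 55 ≥ 51 [met]
    (b): 76 − 22 = 54 ≥ 51 [met]
  Stage 1 is satisfied; the franchisee continues to bear the burden.
Stage 2 — burden on franchisee; standard: a clear and cogent showing (weight is at least 78).
    (c): 91 − 14 = 77 < 78 [not met]
    (d): 84 ≥ 78 [met]
  The franchisee does not carry Stage 2.
So the franchisor prevails.

franchisor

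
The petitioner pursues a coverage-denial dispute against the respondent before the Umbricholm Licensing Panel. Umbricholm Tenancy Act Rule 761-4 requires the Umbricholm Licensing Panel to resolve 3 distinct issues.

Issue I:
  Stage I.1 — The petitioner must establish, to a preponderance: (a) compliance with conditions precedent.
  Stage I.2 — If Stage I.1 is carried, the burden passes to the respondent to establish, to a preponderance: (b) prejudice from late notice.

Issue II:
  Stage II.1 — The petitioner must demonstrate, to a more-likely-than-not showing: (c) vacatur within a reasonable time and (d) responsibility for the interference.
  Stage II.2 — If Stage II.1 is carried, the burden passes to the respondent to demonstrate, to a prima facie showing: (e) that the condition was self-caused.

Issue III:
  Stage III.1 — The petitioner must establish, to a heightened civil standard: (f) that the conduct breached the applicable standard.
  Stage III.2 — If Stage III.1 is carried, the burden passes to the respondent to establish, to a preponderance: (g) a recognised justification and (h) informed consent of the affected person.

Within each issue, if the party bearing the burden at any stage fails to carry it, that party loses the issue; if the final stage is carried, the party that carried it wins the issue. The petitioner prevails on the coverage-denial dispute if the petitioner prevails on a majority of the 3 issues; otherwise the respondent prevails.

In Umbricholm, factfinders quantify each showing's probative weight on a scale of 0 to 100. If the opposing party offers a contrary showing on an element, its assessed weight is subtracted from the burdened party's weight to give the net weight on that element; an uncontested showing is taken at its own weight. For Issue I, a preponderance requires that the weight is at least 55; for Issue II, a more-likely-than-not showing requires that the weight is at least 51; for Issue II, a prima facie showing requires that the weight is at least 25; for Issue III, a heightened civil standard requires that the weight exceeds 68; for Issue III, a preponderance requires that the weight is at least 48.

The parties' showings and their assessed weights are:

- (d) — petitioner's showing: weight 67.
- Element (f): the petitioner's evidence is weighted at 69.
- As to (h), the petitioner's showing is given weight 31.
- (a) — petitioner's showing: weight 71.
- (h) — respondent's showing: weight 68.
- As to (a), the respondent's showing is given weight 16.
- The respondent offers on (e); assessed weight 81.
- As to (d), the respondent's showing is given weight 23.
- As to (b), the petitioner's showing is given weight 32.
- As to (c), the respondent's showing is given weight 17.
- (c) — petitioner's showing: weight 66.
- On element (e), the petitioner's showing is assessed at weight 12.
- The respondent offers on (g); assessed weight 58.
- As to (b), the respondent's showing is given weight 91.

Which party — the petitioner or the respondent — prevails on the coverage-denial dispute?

respondent

— Issue I —
Stage I.1 (petitioner, a preponderance, weight is at least 55): (a) net 71−16=55 ≥ 55 — meets.
  The petitioner carries Stage I.1; the respondent now bears the burden.
Stage I.2 (respondent, a preponderance, weight is at least 55): (b) net 91−32=59 ≥ 55 — meets.
  All elements met at the final stage.
All stages carried — the respondent prevails on this issue.
— Issue II —
Stage II.1 (petitioner, a more-likely-than-not showing, weight is at least 51): (c) net 66−17=49 < 51 — fails; (d) net 67−23=44 < 51 — fails.
  Stage II.1 not carried; the petitioner fails its burden.
So the respondent prevails on this issue.
— Issue III —
At Stage III.1 the petitioner must meet a heightened civil standard (weight exceeds 68): on (f) the weight is 69, which does exceed 68, so (f) meets the standard.
  Stage III.1 carried; the burden shifts to the respondent.
At Stage III.2 the respondent must meet a preponderance (weight is at least 48): on (g) the weight is 58, which does reach 48, so (g) meets the standard; on (h) the weight is 68 less the opposing 31 gives net 37, < 48, so (h) does not meet the standard.
  The respondent does not carry Stage III.2.
So the petitioner prevails on this issue.
Per-issue: Issue I → respondent; Issue II → respondent; Issue III → petitioner. The petitioner must prevail on a majority of issues; overall, the respondent prevails.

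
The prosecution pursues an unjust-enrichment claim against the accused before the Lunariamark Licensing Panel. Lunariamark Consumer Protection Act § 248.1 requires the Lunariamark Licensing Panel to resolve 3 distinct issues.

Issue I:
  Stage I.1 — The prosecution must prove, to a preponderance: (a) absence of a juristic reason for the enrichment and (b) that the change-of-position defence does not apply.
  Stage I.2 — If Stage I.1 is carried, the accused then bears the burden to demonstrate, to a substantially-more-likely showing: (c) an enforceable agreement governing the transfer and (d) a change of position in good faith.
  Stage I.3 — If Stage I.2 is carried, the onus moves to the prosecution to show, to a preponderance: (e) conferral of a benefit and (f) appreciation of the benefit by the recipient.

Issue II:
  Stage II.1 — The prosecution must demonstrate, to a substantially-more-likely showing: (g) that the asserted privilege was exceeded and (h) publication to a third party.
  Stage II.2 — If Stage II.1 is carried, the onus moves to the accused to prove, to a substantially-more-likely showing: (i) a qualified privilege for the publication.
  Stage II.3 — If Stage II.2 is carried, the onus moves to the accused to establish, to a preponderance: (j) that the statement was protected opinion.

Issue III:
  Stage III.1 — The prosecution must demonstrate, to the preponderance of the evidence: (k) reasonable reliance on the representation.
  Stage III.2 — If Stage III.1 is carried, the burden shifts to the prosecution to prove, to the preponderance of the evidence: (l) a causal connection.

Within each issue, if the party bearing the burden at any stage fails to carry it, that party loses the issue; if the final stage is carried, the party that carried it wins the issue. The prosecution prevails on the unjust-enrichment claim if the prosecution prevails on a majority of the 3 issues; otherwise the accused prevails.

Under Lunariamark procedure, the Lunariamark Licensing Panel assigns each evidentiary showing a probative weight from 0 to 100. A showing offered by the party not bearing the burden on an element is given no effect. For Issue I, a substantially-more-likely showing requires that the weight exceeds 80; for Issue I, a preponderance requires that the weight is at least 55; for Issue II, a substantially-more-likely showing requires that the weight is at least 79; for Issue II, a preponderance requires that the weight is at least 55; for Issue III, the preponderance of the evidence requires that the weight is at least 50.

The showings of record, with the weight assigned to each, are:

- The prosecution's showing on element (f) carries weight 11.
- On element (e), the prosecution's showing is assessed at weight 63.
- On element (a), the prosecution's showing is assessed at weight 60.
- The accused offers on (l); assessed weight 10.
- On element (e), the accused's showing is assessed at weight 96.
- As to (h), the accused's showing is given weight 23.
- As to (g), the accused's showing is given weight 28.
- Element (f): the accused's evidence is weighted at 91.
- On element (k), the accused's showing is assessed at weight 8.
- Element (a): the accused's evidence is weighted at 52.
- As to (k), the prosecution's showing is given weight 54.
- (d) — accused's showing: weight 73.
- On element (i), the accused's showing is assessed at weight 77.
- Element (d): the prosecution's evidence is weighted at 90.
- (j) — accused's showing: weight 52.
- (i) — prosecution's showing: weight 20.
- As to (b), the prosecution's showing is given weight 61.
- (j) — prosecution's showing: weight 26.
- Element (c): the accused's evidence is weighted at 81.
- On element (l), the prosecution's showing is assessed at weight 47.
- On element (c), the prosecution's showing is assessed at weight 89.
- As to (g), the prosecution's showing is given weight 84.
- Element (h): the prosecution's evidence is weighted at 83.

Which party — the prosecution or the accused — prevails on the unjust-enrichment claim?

— Issue I —
Stage I.1 (prosecution, a preponderance, weight is at least 55): (a) 60 (accused's 52 disregarded) ≥ 55 — meets; (b) 61 ≥ 55 — meets.
  The prosecution carries Stage I.1; the accused now bears the burden.
Stage I.2 (accused, a substantially-more-likely showing, weight exceeds 80): (c) 81 (prosecution's 89 disregarded) > 80 — meets; (d) 73 (prosecution's 90 disregarded) ≤ 80 — fails.
  The accused does not carry Stage I.2.
The prosecution prevails on this issue.
— Issue II —
At Stage II.1 the prosecution must meet a substantially-more-likely showing (weight is at least 79): on (g) the weight is 84 (the accused's 28 is given no effect), which does reach 79, so (g) meets the standard; on (h) the weight is 83 (the accused's 23 is given no effect), which does reach 79, so (h) meets the standard.
  All elements met. The burden passes to the accused.
At Stage II.2 the accused must meet a substantially-more-likely showing (weight is at least 79): on (i) the weight is 77 (the prosecution's 20 is given no effect), which does not reach 79, so (i) does not meet the standard.
  The accused does not carry Stage II.2.
The analysis ends at Stage II.2; the prosecution prevails on this issue.
— Issue III —
At Stage III.1 the prosecution must meet the preponderance of the evidence (weight is at least 50): on (k) the weight is 54 (the accused's 8 is given no effect), ≥ 50, so (k) meets the standard.
  Stage III.1 carried; the burden remains with the prosecution.
At Stage III.2 the prosecution must meet the preponderance of the evidence (weight is at least 50): on (l) the weight is 47 (the accused's 10 is given no effect), < 50, so (l) does not meet the standard.
  The prosecution does not carry Stage III.2.
The accused prevails on this issue.
Per-issue: Issue I → prosecution; Issue II → prosecution; Issue III → accused. The prosecution must prevail on a majority of issues; overall, the prosecution prevails.

prosecution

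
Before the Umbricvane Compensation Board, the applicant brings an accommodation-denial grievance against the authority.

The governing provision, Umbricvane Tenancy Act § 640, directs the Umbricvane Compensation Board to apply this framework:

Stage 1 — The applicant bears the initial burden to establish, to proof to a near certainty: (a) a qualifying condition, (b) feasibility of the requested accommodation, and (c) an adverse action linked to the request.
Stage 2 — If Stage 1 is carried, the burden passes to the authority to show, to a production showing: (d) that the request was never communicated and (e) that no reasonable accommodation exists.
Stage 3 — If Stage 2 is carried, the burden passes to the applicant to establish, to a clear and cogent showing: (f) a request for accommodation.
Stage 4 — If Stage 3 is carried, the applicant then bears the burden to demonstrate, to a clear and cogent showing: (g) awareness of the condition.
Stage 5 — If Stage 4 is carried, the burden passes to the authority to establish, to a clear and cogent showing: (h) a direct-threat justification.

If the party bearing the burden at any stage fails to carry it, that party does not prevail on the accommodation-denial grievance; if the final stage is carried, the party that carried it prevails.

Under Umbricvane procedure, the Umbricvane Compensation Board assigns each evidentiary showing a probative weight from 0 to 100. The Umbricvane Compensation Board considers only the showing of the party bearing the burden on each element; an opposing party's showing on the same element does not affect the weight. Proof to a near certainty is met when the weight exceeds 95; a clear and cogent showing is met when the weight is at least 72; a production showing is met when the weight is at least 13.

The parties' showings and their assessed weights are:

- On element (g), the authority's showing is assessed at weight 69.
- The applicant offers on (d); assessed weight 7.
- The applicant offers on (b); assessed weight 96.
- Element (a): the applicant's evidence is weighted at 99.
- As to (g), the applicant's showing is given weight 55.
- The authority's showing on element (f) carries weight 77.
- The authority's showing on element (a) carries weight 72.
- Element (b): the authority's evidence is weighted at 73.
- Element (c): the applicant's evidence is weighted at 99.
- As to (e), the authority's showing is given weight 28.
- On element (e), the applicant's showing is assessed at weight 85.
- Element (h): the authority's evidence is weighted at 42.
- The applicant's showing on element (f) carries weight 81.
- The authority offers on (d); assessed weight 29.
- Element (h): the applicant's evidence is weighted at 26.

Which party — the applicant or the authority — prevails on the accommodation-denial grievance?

authority

Stage 1 — burden on applicant; standard: proof to a near certainty (weight exceeds 95).
    (a): 99 (authority's 72 disregarded) > 95 [met]
    (b): 96 (authority's 73 disregarded) > 95 [met]
    (c): 99 > 95 [met]
  All elements met. The burden passes to the authority.
Stage 2 — burden on authority; standard: a production showing (weight is at least 13).
    (d): 29 (applicant's 7 disregarded) ≥ 13 [met]
    (e): 28 (applicant's 85 disregarded) ≥ 13 [met]
  The authority carries Stage 2; the applicant now bears the burden.
Stage 3 — burden on applicant; standard: a clear and cogent showing (weight is at least 72).
    (f): 81 (authority's 77 disregarded) ≥ 72 [met]
  All elements met. The applicant retains the burden for Stage 4.
Stage 4 — burden on applicant; standard: a clear and cogent showing (weight is at least 72).
    (g): 55 (authority's 69 disregarded) < 72 [not met]
  Stage 4 not carried; the applicant fails its burden.
So the authority prevails.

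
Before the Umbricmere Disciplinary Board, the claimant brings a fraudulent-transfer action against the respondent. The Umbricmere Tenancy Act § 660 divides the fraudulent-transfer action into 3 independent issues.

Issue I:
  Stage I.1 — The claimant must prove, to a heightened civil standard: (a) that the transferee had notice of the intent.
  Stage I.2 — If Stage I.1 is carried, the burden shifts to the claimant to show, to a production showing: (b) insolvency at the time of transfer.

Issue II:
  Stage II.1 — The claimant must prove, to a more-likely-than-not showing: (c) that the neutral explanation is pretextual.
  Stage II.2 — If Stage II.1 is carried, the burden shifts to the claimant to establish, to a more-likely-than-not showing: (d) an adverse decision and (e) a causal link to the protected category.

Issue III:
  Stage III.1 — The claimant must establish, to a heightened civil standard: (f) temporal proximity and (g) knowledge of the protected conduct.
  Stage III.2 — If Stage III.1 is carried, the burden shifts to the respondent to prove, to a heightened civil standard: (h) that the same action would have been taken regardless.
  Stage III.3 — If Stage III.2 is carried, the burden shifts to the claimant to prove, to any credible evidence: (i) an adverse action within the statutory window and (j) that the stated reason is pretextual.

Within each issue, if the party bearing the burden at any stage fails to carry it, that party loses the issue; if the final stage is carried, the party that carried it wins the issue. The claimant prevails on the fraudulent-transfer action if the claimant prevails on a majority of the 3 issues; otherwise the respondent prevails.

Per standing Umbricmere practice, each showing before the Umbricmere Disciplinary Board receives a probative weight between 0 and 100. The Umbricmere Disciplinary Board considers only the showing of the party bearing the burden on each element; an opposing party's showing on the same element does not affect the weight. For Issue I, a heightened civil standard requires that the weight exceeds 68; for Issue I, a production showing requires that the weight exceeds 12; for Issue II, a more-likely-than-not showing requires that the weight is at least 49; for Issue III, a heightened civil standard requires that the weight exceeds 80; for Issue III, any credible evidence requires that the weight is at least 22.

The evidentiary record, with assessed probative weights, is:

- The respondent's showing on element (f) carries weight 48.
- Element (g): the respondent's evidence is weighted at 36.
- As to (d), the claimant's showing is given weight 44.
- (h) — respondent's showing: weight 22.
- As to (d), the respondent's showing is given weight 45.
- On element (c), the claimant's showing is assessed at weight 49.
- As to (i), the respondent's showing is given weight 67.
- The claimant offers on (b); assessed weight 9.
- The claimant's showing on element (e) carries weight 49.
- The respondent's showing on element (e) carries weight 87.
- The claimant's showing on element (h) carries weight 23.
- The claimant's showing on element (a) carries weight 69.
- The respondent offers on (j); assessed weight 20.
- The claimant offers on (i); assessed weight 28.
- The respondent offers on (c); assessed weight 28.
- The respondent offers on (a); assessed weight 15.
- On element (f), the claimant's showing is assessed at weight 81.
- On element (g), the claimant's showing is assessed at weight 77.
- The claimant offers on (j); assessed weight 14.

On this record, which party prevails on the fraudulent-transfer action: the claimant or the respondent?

— Issue I —
Stage I.1 (claimant, a heightened civil standard, weight exceeds 68): (a) 69 (respondent's 15 disregarded) > 68 — meets.
  Stage I.1 carried; the burden remains with the claimant.
Stage I.2 (claimant, a production showing, weight exceeds 12): (b) 9 ≤ 12 — fails.
  Stage I.2 not carried; the claimant fails its burden.
The respondent prevails on this issue.
— Issue II —
Stage II.1 — burden on claimant; standard: a more-likely-than-not showing (weight is at least 49).
    (c): 49 (respondent's 28 disregarded) ≥ 49 [met]
  Stage II.1 carried; the burden remains with the claimant.
Stage II.2 — burden on claimant; standard: a more-likely-than-not showing (weight is at least 49).
    (d): 44 (respondent's 45 disregarded) < 49 [not met]
    (e): 49 (respondent's 87 disregarded) ≥ 49 [met]
  The claimant does not carry Stage II.2.
The respondent prevails on this issue.
— Issue III —
Stage III.1 — burden on claimant; standard: a heightened civil standard (weight exceeds 80).
    (f): 81 (respondent's 48 disregarded) > 80 [met]
    (g): 77 (respondent's 36 disregarded) ≤ 80 [not met]
  Stage III.1 not carried; the claimant fails its burden.
So the respondent prevails on this issue.
Per-issue: Issue I → respondent; Issue II → respondent; Issue III → respondent. The claimant must prevail on a majority of issues; overall, the respondent prevails.

respondent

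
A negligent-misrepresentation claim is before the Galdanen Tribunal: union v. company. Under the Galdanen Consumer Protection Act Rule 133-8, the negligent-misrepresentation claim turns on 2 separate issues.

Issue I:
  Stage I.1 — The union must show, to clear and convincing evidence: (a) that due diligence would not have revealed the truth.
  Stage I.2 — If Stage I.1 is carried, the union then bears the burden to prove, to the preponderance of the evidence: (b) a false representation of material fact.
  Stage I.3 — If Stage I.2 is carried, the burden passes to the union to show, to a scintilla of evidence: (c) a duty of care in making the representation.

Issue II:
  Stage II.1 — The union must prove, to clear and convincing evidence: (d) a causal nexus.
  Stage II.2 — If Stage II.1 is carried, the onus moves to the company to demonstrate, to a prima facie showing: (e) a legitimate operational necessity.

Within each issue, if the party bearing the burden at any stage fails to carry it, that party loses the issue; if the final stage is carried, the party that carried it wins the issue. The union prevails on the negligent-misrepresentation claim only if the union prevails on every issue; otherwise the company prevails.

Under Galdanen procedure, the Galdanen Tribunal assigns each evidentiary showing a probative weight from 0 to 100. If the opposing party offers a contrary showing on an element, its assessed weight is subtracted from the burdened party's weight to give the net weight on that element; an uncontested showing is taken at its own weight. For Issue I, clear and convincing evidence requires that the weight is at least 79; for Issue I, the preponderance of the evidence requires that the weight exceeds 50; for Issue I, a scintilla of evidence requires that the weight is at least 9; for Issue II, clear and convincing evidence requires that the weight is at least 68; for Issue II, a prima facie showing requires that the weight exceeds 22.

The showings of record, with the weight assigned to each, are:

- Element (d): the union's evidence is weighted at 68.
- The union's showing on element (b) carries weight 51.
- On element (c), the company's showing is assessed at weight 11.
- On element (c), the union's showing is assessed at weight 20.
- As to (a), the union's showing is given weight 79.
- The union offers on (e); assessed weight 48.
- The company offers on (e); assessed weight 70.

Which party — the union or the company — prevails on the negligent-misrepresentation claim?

union

— Issue I —
At Stage I.1 the union must meet clear and convincing evidence (weight is at least 79): on (a) the weight is 79, which does reach 79, so (a) meets the standard.
  Stage I.1 is satisfied; the union continues to bear the burden.
At Stage I.2 the union must meet the preponderance of the evidence (weight exceeds 50): on (b) the weight is 51, > 50, so (b) meets the standard.
  Stage I.2 carried; the burden remains with the union.
At Stage I.3 the union must meet a scintilla of evidence (weight is at least 9): on (c) the weight is 20 less the opposing 11 gives net 9, which does reach 9, so (c) meets the standard.
  Stage I.3 carried; the final stage is satisfied.
Every stage carried; the union prevails on this issue.
— Issue II —
Stage II.1 — burden on union; standard: clear and convincing evidence (weight is at least 68).
    (d): 68 ≥ 68 [met]
  Stage II.1 carried; the burden shifts to the company.
Stage II.2 — burden on company; standard: a prima facie showing (weight exceeds 22).
    (e): 70 − 48 = 22 ≤ 22 [not met]
  The company does not carry Stage II.2.
The analysis ends at Stage II.2; the union prevails on this issue.
Per-issue: Issue I → union; Issue II → union. The union must prevail on every issue; overall, the union prevails.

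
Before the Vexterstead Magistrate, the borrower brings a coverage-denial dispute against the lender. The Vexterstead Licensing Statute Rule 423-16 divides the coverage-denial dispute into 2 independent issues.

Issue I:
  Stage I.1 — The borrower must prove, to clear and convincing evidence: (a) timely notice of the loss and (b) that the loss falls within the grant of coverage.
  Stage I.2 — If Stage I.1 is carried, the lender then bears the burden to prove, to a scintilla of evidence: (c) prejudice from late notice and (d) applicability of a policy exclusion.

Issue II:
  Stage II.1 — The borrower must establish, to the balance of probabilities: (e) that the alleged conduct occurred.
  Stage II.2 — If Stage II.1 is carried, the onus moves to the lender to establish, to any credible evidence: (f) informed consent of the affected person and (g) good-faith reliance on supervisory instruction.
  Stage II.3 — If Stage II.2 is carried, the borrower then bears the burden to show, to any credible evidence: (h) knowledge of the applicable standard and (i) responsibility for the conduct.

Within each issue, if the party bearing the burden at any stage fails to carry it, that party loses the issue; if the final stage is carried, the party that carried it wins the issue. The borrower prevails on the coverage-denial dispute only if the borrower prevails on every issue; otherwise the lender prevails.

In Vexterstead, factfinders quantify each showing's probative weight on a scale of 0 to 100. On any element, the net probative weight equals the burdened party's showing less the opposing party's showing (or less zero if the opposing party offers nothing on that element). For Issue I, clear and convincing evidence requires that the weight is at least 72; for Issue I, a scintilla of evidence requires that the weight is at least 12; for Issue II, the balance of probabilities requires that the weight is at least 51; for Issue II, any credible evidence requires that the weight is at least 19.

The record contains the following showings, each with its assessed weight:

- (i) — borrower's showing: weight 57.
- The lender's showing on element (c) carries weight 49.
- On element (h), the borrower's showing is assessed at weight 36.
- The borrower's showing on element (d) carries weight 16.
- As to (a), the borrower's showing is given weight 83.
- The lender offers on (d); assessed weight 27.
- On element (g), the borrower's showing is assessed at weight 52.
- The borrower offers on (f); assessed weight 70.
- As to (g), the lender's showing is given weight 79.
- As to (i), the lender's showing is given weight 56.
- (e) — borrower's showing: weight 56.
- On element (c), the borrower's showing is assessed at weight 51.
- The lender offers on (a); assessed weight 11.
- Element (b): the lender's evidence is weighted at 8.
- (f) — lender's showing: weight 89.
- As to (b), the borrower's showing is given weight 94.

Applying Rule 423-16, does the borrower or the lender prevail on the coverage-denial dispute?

— Issue I —
Stage I.1 — burden on borrower; standard: clear and convincing evidence (weight is at least 72).
    (a): 83 − 11 = 72 ≥ 72 [met]
    (b): 94 − 8 = 86 ≥ 72 [met]
  All elements met. The burden passes to the lender.
Stage I.2 — burden on lender; standard: a scintilla of evidence (weight is at least 12).
    (c): 49 − 51 = -2 < 12 [not met]
    (d): 27 − 16 = 11 < 12 [not met]
  Not every element is met, so the lender fails to carry Stage I.2.
The borrower prevails on this issue.
— Issue II —
Stage II.1 — burden on borrower; standard: the balance of probabilities (weight is at least 51).
    (e): 56 ≥ 51 [met]
  All elements met. The burden passes to the lender.
Stage II.2 — burden on lender; standard: any credible evidence (weight is at least 19).
    (f): 89 − 70 = 19 ≥ 19 [met]
    (g): 79 − 52 = 27 ≥ 19 [met]
  The lender carries Stage II.2; the borrower now bears the burden.
Stage II.3 — burden on borrower; standard: any credible evidence (weight is at least 19).
    (h): 36 ≥ 19 [met]
    (i): 57 − 56 = 1 < 19 [not met]
  The borrower does not carry Stage II.3.
So the lender prevails on this issue.
Per-issue: Issue I → borrower; Issue II → lender. The borrower must prevail on every issue; overall, the lender prevails.

lender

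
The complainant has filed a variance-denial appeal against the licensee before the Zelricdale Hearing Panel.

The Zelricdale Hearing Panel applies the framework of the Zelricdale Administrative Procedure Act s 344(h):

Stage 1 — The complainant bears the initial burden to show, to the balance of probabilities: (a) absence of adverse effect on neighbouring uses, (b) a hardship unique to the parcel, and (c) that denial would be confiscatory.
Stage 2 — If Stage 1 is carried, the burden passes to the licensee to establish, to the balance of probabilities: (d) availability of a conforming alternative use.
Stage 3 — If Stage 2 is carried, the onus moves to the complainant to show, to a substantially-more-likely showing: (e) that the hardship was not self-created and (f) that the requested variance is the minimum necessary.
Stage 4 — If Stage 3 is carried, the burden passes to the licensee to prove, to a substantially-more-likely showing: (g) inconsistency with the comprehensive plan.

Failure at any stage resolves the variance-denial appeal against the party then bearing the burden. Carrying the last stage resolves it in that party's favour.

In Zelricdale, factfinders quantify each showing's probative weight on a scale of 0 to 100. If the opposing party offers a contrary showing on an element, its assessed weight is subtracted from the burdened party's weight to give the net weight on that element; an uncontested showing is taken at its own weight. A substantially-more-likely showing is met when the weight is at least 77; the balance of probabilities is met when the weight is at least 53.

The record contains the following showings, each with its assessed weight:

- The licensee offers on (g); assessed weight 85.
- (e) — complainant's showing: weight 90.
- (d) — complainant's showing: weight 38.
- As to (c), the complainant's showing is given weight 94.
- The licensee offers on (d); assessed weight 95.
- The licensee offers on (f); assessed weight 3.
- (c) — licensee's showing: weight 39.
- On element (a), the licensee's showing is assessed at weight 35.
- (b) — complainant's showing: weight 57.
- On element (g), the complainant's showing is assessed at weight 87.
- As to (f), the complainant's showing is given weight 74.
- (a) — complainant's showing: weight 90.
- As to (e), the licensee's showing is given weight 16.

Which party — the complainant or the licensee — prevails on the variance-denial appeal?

At Stage 1 the complainant must meet the balance of probabilities (weight is at least 53): on (a) the weight is 90 less the opposing 35 gives net 55, ≥ 53, so (a) meets the standard; on (b) the weight is 57, which does reach 53, so (b) meets the standard; on (c) the weight is 94 less the opposing 39 gives net 55, which does reach 53, so (c) meets the standard.
  Stage 1 carried; the burden shifts to the licensee.
At Stage 2 the licensee must meet the balance of probabilities (weight is at least 53): on (d) the weight is 95 less the opposing 38 gives net 57, which does reach 53, so (d) meets the standard.
  The licensee carries Stage 2; the complainant now bears the burden.
At Stage 3 the complainant must meet a substantially-more-likely showing (weight is at least 77): on (e) the weight is 90 less the opposing 16 gives net 74, < 77, so (e) does not meet the standard; on (f) the weight is 74 less the opposing 3 gives net 71, < 77, so (f) does not meet the standard.
  Not every element is met, so the complainant fails to carry Stage 3.
The analysis ends at Stage 3; the licensee prevails.

licensee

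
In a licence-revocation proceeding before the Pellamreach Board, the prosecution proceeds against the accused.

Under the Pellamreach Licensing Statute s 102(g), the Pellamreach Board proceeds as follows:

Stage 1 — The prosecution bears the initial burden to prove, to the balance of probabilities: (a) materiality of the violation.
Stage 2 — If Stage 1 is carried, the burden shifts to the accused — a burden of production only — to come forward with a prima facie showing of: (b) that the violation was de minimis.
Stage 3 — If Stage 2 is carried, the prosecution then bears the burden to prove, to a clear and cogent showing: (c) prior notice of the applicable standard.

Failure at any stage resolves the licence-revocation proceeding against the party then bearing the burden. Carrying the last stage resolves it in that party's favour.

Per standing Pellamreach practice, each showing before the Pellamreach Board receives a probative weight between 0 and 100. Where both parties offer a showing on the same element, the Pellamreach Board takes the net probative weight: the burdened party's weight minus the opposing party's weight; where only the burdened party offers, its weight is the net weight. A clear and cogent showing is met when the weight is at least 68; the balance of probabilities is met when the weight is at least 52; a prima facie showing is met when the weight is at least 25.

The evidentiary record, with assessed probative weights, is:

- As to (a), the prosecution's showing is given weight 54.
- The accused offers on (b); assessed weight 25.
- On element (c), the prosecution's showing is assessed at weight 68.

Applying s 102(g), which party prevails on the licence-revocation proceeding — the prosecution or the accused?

Stage 1 (prosecution, the balance of probabilities, weight is at least 52): (a) 54 ≥ 52 — meets.
  Stage 1 carried; the burden shifts to the accused.
Stage 2 (accused, a prima facie showing, weight is at least 25): (b) 25 ≥ 25 — meets.
  All elements met. The burden passes to the prosecution.
Stage 3 (prosecution, a clear and cogent showing, weight is at least 68): (c) 68 ≥ 68 — meets.
  All elements met at the final stage.
All stages carried — the prosecution prevails.

prosecution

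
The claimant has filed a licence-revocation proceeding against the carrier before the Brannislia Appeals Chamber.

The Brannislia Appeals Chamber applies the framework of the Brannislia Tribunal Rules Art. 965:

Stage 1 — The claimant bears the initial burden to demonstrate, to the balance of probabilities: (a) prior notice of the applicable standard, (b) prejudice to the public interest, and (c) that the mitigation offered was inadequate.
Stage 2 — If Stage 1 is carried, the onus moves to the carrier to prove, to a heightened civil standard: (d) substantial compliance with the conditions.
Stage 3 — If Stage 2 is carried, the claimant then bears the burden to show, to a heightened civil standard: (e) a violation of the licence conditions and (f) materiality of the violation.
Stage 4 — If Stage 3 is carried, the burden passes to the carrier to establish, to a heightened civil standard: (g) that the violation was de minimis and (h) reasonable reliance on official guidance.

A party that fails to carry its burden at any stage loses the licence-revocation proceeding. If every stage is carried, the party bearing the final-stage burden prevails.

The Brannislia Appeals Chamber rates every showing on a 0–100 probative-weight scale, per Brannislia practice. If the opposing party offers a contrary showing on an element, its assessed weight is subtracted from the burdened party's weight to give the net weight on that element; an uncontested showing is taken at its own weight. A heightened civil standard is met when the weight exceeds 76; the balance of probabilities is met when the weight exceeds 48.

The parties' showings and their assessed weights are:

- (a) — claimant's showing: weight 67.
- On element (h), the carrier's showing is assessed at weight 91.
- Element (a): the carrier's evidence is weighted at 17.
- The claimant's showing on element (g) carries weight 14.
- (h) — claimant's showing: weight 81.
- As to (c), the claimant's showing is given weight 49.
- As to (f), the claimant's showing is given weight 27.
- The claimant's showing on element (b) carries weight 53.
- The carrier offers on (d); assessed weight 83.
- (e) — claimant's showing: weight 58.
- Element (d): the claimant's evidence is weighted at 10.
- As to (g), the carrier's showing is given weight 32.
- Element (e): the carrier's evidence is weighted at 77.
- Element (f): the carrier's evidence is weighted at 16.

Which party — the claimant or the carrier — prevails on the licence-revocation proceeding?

At Stage 1 the claimant must meet the balance of probabilities (weight exceeds 48): on (a) the weight is 67 less the opposing 17 gives net 50, > 48, so (a) meets the standard; on (b) the weight is 53, > 48, so (b) meets the standard; on (c) the weight is 49, which does exceed 48, so (c) meets the standard.
  All elements met. The burden passes to the carrier.
At Stage 2 the carrier must meet a heightened civil standard (weight exceeds 76): on (d) the weight is 83 less the opposing 10 gives net 73, which does not exceed 76, so (d) does not meet the standard.
  The carrier does not carry Stage 2.
So the claimant prevails.

claimant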